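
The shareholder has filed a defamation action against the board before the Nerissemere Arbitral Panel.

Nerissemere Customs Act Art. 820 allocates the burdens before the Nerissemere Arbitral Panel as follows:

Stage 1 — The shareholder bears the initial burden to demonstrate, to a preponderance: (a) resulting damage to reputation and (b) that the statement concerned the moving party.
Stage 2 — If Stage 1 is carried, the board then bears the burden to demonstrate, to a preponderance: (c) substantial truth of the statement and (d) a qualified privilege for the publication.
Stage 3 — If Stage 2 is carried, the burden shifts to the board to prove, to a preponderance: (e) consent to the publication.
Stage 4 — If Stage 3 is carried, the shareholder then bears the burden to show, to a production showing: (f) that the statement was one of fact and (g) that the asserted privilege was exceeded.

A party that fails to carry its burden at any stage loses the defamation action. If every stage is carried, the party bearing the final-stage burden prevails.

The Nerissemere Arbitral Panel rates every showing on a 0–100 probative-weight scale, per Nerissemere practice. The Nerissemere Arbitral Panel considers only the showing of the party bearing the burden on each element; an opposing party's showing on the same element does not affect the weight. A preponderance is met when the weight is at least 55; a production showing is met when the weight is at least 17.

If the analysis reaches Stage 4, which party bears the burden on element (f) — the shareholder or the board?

shareholder

Stage 4's rule assigns the burden to the shareholder (to a production showing).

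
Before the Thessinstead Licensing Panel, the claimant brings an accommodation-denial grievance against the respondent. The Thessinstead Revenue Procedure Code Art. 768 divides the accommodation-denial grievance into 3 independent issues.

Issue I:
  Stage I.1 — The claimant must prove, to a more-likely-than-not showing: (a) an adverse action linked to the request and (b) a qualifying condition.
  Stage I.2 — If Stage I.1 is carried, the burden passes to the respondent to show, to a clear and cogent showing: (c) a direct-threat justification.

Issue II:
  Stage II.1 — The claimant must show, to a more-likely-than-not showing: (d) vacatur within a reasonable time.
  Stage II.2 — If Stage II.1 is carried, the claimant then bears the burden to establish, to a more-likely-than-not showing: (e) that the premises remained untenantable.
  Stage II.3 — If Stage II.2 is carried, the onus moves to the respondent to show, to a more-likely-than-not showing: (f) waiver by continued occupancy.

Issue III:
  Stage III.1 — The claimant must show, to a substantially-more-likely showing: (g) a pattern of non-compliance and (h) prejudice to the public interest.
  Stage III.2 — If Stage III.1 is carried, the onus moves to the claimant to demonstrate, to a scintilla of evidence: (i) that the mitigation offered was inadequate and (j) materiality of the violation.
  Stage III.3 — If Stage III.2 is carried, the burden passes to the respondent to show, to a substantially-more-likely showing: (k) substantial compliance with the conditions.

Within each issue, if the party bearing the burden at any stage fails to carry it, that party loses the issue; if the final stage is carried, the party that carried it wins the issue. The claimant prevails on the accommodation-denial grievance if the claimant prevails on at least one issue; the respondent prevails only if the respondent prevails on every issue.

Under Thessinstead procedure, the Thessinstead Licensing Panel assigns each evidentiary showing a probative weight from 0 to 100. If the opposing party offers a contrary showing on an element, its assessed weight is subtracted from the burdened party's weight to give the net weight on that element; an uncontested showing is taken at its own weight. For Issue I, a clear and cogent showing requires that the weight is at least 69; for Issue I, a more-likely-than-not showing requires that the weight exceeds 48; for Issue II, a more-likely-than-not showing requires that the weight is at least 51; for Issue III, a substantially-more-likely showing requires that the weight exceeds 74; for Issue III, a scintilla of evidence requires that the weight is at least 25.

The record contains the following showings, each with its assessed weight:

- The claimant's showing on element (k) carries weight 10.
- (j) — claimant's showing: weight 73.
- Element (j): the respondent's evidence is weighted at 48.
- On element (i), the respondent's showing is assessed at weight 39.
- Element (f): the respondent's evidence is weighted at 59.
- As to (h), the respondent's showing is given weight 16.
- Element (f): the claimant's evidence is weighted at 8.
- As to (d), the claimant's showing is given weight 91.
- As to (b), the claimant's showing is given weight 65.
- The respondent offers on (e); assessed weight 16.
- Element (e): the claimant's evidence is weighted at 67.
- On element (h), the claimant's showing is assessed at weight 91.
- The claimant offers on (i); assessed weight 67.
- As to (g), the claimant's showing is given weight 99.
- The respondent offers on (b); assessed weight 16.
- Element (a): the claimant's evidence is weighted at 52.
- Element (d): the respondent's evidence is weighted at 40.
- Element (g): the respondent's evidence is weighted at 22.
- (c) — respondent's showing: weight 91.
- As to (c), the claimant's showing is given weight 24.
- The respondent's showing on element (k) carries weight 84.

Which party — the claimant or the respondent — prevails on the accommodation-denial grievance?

claimant

— Issue I —
Stage I.1 (claimant, a more-likely-than-not showing, weight exceeds 48): (a) 52 > 48 — meets; (b) net 65−16=49 > 48 — meets.
  All elements met. The burden passes to the respondent.
Stage I.2 (respondent, a clear and cogent showing, weight is at least 69): (c) net 91−24=67 < 69 — fails.
  Stage I.2 not carried; the respondent fails its burden.
The claimant prevails on this issue.
— Issue II —
At Stage II.1 the claimant must meet a more-likely-than-not showing (weight is at least 51): on (d) the weight is 91 less the opposing 40 gives net 51, which does reach 51, so (d) meets the standard.
  Stage II.1 carried; the burden remains with the claimant.
At Stage II.2 the claimant must meet a more-likely-than-not showing (weight is at least 51): on (e) the weight is 67 less the opposing 16 gives net 51, ≥ 51, so (e) meets the standard.
  All elements met. The burden passes to the respondent.
At Stage II.3 the respondent must meet a more-likely-than-not showing (weight is at least 51): on (f) the weight is 59 less the opposing 8 gives net 51, ≥ 51, so (f) meets the standard.
  The respondent carries the last stage.
With every stage satisfied, the respondent prevails on this issue.
— Issue III —
Stage III.1 — burden on claimant; standard: a substantially-more-likely showing (weight exceeds 74).
    (g): 99 − 22 = 77 > 74 [met]
    (h): 91 − 16 = 75 > 74 [met]
  Stage III.1 carried; the burden remains with the claimant.
Stage III.2 — burden on claimant; standard: a scintilla of evidence (weight is at least 25).
    (i): 67 − 39 = 28 ≥ 25 [met]
    (j): 73 − 48 = 25 ≥ 25 [met]
  Stage III.2 is satisfied; the onus moves to the respondent.
Stage III.3 — burden on respondent; standard: a substantially-more-likely showing (weight exceeds 74).
    (k): 84 − 10 = 74 ≤ 74 [not met]
  Stage III.3 not carried; the respondent fails its burden.
The claimant prevails on this issue.
Per-issue: Issue I → claimant; Issue II → respondent; Issue III → claimant. The claimant must prevail on at least one issue; overall, the claimant prevails.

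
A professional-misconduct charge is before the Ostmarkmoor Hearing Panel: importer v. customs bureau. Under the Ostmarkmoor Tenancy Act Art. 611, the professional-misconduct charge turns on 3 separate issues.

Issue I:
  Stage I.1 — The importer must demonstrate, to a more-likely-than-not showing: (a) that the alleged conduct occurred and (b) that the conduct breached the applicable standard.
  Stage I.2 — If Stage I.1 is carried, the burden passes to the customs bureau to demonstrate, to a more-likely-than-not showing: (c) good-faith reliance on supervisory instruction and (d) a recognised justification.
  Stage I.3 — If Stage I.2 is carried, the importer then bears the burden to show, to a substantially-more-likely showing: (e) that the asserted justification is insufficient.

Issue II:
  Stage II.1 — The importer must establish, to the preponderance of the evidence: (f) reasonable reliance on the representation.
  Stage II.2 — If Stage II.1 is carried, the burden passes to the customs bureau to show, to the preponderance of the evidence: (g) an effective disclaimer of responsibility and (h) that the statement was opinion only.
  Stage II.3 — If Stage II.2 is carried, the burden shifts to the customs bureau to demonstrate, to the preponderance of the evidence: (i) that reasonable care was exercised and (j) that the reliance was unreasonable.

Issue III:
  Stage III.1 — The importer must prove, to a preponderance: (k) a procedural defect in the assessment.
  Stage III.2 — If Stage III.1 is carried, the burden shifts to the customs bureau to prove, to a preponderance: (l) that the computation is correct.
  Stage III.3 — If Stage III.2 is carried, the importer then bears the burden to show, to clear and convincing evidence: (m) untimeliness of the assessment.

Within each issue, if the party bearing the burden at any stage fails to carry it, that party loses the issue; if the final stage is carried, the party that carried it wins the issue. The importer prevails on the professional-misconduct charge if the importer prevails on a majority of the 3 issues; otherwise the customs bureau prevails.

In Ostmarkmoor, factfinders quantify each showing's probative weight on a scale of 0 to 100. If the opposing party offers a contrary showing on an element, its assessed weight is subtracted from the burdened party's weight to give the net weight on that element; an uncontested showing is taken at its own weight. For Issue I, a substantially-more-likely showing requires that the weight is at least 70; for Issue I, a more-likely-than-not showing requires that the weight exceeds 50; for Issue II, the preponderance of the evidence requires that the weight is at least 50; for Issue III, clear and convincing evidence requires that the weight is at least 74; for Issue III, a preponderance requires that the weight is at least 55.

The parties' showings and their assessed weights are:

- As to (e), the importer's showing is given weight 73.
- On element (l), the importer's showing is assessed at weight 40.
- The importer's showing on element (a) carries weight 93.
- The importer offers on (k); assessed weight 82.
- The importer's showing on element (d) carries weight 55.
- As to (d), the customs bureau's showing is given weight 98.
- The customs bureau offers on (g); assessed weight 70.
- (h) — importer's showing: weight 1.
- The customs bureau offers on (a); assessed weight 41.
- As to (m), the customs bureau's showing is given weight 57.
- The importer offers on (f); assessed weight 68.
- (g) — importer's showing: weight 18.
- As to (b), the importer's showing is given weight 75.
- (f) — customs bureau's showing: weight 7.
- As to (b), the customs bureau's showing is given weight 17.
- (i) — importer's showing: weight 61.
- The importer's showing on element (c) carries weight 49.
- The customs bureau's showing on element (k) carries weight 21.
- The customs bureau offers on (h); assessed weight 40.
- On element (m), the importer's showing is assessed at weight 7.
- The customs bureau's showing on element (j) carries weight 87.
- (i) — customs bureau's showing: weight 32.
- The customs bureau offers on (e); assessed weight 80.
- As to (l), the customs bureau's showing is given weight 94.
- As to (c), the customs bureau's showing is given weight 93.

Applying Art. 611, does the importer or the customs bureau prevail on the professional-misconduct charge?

importer

— Issue I —
At Stage I.1 the importer must meet a more-likely-than-not showing (weight exceeds 50): on (a) the weight is 93 less the opposing 41 gives net 52, which does exceed 50, so (a) meets the standard; on (b) the weight is 75 less the opposing 17 gives net 58, > 50, so (b) meets the standard.
  Stage I.1 is satisfied; the onus moves to the customs bureau.
At Stage I.2 the customs bureau must meet a more-likely-than-not showing (weight exceeds 50): on (c) the weight is 93 less the opposing 49 gives net 44, which does not exceed 50, so (c) does not meet the standard; on (d) the weight is 98 less the opposing 55 gives net 43, which does not exceed 50, so (d) does not meet the standard.
  Not every element is met, so the customs bureau fails to carry Stage I.2.
The importer prevails on this issue.
— Issue II —
At Stage II.1 the importer must meet the preponderance of the evidence (weight is at least 50): on (f) the weight is 68 less the opposing 7 gives net 61, which does reach 50, so (f) meets the standard.
  All elements met. The burden passes to the customs bureau.
At Stage II.2 the customs bureau must meet the preponderance of the evidence (weight is at least 50): on (g) the weight is 70 less the opposing 18 gives net 52, which does reach 50, so (g) meets the standard; on (h) the weight is 40 less the opposing 1 gives net 39, which does not reach 50, so (h) does not meet the standard.
  The customs bureau does not carry Stage II.2.
The analysis ends at Stage II.2; the importer prevails on this issue.
— Issue III —
Stage III.1 (importer, a preponderance, weight is at least 55): (k) net 82−21=61 ≥ 55 — meets.
  All elements met. The burden passes to the customs bureau.
Stage III.2 (customs bureau, a preponderance, weight is at least 55): (l) net 94−40=54 < 55 — fails.
  Stage III.2 not carried; the customs bureau fails its burden.
So the importer prevails on this issue.
Per-issue: Issue I → importer; Issue II → importer; Issue III → importer. The importer must prevail on a majority of issues; overall, the importer prevails.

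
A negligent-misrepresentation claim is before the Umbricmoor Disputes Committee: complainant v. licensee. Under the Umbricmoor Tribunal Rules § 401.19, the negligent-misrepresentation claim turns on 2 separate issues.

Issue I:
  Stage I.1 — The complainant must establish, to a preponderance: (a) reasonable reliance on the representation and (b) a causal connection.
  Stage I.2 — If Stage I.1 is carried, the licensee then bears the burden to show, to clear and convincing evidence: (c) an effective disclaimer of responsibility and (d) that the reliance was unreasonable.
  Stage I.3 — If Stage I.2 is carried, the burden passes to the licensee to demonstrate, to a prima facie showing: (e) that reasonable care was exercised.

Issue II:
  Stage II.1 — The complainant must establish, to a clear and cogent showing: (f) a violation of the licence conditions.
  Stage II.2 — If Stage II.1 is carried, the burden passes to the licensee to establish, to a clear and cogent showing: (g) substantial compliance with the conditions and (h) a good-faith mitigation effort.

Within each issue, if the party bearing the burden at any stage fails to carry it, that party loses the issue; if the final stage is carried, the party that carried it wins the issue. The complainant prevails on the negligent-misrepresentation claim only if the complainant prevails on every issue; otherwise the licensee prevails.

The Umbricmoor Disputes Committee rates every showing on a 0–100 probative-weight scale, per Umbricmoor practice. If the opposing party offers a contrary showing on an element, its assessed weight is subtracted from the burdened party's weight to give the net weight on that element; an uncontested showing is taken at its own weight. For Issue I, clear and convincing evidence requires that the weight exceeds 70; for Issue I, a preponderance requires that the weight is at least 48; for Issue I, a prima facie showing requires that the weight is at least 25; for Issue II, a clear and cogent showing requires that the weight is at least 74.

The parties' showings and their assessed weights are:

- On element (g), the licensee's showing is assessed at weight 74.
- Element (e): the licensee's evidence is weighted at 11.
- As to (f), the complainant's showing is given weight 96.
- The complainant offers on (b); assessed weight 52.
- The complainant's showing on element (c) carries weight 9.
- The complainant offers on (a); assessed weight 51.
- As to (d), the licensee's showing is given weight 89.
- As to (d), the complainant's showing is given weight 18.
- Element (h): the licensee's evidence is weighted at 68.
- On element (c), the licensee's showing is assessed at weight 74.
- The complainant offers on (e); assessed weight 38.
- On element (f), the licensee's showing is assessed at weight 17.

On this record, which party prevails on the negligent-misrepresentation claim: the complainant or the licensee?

complainant

— Issue I —
Stage I.1 (complainant, a preponderance, weight is at least 48): (a) 51 ≥ 48 — meets; (b) 52 ≥ 48 — meets.
  Stage I.1 carried; the burden shifts to the licensee.
Stage I.2 (licensee, clear and convincing evidence, weight exceeds 70): (c) net 74−9=65 ≤ 70 — fails; (d) net 89−18=71 > 70 — meets.
  The licensee does not carry Stage I.2.
The complainant prevails on this issue.
— Issue II —
At Stage II.1 the complainant must meet a clear and cogent showing (weight is at least 74): on (f) the weight is 96 less the opposing 17 gives net 79, which does reach 74, so (f) meets the standard.
  All elements met. The burden passes to the licensee.
At Stage II.2 the licensee must meet a clear and cogent showing (weight is at least 74): on (g) the weight is 74, which does reach 74, so (g) meets the standard; on (h) the weight is 68, < 74, so (h) does not meet the standard.
  Not every element is met, so the licensee fails to carry Stage II.2.
The analysis ends at Stage II.2; the complainant prevails on this issue.
Per-issue: Issue I → complainant; Issue II → complainant. The complainant must prevail on every issue; overall, the complainant prevails.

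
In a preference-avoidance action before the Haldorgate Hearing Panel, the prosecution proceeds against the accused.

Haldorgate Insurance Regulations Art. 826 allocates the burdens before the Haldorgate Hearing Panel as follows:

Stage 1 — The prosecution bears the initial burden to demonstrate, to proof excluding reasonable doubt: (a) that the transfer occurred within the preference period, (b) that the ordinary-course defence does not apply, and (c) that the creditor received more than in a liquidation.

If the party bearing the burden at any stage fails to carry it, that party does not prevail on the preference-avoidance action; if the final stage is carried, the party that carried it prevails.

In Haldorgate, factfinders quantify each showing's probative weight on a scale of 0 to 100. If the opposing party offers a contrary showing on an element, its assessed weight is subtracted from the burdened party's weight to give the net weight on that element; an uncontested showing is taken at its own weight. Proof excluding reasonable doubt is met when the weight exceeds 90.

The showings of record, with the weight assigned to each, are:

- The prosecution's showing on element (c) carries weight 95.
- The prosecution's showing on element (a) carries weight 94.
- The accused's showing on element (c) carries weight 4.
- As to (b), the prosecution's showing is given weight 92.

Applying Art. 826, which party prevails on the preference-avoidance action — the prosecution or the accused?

prosecution

Stage 1 (prosecution, proof excluding reasonable doubt, weight exceeds 90): (a) 94 > 90 — meets; (b) 92 > 90 — meets; (c) net 95−4=91 > 90 — meets.
  Stage 1 carried; the final stage is satisfied.
Every stage carried; the prosecution prevails.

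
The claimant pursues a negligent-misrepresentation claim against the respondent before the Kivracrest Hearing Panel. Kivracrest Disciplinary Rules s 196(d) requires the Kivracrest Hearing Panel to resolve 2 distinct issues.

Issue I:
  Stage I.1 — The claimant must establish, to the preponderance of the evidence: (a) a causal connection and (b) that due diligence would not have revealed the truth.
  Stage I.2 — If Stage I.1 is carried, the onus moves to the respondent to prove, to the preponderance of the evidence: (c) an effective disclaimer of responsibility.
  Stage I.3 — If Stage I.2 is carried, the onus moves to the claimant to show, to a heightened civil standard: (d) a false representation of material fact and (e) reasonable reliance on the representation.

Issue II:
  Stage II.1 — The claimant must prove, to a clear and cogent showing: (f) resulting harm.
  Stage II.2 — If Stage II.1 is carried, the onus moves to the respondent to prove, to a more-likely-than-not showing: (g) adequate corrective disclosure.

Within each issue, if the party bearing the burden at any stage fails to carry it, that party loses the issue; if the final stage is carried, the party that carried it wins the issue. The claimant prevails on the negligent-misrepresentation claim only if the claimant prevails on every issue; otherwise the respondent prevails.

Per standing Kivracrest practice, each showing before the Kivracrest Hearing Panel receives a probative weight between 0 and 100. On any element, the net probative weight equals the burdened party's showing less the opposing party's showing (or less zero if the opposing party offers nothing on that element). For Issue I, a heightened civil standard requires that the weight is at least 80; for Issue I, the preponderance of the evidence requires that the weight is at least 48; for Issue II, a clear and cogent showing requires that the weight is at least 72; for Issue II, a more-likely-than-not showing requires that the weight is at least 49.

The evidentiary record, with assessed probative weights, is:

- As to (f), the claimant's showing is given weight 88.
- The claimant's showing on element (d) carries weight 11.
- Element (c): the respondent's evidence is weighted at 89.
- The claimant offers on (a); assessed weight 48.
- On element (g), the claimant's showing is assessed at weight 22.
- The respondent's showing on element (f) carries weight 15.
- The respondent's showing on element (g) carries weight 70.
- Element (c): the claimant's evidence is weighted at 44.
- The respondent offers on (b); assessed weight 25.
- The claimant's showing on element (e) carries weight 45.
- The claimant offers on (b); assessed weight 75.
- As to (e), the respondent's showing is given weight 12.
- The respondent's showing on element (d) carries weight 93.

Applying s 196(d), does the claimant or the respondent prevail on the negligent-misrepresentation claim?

— Issue I —
At Stage I.1 the claimant must meet the preponderance of the evidence (weight is at least 48): on (a) the weight is 48, ≥ 48, so (a) meets the standard; on (b) the weight is 75 less the opposing 25 gives net 50, ≥ 48, so (b) meets the standard.
  Stage I.1 carried; the burden shifts to the respondent.
At Stage I.2 the respondent must meet the preponderance of the evidence (weight is at least 48): on (c) the weight is 89 less the opposing 44 gives net 45, < 48, so (c) does not meet the standard.
  The respondent does not carry Stage I.2.
The analysis ends at Stage I.2; the claimant prevails on this issue.
— Issue II —
Stage II.1 (claimant, a clear and cogent showing, weight is at least 72): (f) net 88−15=73 ≥ 72 — meets.
  Stage II.1 carried; the burden shifts to the respondent.
Stage II.2 (respondent, a more-likely-than-not showing, weight is at least 49): (g) net 70−22=48 < 49 — fails.
  Stage II.2 not carried; the respondent fails its burden.
The analysis ends at Stage II.2; the claimant prevails on this issue.
Per-issue: Issue I → claimant; Issue II → claimant. The claimant must prevail on every issue; overall, the claimant prevails.

claimant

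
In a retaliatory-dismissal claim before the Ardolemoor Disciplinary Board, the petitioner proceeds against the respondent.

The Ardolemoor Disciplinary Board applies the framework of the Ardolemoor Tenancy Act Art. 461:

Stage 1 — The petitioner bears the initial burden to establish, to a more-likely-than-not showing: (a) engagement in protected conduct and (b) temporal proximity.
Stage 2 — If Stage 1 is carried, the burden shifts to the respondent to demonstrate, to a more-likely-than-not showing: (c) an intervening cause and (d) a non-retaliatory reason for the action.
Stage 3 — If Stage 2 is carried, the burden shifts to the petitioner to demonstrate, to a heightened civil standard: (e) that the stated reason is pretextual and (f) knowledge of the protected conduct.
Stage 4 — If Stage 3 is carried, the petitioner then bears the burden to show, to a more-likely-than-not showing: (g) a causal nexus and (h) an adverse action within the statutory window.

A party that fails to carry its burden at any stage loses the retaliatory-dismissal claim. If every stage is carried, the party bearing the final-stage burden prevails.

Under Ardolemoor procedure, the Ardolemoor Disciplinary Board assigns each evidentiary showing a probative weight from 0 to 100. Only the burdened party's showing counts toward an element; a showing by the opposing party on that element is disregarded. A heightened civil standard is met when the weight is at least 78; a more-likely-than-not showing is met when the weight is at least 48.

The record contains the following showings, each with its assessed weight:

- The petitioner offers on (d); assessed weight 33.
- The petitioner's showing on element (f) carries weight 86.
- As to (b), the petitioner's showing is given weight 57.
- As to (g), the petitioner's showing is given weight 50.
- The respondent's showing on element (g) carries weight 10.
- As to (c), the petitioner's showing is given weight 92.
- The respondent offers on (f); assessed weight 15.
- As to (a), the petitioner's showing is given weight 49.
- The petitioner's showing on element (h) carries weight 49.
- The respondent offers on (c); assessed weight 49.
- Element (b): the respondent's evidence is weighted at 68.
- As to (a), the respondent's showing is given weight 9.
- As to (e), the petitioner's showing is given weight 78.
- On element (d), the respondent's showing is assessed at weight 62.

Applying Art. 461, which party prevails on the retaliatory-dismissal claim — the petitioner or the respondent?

Stage 1 — burden on petitioner; standard: a more-likely-than-not showing (weight is at least 48).
    (a): 49 (respondent's 9 disregarded) ≥ 48 [met]
    (b): 57 (respondent's 68 disregarded) ≥ 48 [met]
  Stage 1 carried; the burden shifts to the respondent.
Stage 2 — burden on respondent; standard: a more-likely-than-not showing (weight is at least 48).
    (c): 49 (petitioner's 92 disregarded) ≥ 48 [met]
    (d): 62 (petitioner's 33 disregarded) ≥ 48 [met]
  All elements met. The burden passes to the petitioner.
Stage 3 — burden on petitioner; standard: a heightened civil standard (weight is at least 78).
    (e): 78 ≥ 78 [met]
    (f): 86 (respondent's 15 disregarded) ≥ 78 [met]
  All elements met. The petitioner retains the burden for Stage 4.
Stage 4 — burden on petitioner; standard: a more-likely-than-not showing (weight is at least 48).
    (g): 50 (respondent's 10 disregarded) ≥ 48 [met]
    (h): 49 ≥ 48 [met]
  Stage 4 carried; the final stage is satisfied.
Every stage carried; the petitioner prevails.

petitioner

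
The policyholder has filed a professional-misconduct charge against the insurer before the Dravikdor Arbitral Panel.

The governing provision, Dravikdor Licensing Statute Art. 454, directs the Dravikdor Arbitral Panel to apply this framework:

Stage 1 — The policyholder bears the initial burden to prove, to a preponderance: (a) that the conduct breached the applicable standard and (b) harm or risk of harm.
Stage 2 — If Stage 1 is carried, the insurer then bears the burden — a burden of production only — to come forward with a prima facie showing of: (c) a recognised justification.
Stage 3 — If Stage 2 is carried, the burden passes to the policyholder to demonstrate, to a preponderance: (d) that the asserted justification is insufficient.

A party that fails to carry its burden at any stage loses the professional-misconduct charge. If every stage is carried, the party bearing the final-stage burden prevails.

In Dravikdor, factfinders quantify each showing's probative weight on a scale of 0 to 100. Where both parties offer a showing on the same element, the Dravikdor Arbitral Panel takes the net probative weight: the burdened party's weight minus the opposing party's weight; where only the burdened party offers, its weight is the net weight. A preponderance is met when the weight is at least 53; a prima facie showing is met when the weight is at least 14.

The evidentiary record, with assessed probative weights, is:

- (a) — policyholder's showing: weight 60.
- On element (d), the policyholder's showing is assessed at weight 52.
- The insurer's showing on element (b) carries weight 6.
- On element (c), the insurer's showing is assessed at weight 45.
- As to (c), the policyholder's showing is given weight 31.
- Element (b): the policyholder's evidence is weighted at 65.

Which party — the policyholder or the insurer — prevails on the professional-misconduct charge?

insurer

At Stage 1 the policyholder must meet a preponderance (weight is at least 53): on (a) the weight is 60, ≥ 53, so (a) meets the standard; on (b) the weight is 65 less the opposing 6 gives net 59, which does reach 53, so (b) meets the standard.
  The policyholder carries Stage 1; the insurer now bears the burden.
At Stage 2 the insurer must meet a prima facie showing (weight is at least 14): on (c) the weight is 45 less the opposing 31 gives net 14, which does reach 14, so (c) meets the standard.
  All elements met. The burden passes to the policyholder.
At Stage 3 the policyholder must meet a preponderance (weight is at least 53): on (d) the weight is 52, which does not reach 53, so (d) does not meet the standard.
  Not every element is met, so the policyholder fails to carry Stage 3.
So the insurer prevails.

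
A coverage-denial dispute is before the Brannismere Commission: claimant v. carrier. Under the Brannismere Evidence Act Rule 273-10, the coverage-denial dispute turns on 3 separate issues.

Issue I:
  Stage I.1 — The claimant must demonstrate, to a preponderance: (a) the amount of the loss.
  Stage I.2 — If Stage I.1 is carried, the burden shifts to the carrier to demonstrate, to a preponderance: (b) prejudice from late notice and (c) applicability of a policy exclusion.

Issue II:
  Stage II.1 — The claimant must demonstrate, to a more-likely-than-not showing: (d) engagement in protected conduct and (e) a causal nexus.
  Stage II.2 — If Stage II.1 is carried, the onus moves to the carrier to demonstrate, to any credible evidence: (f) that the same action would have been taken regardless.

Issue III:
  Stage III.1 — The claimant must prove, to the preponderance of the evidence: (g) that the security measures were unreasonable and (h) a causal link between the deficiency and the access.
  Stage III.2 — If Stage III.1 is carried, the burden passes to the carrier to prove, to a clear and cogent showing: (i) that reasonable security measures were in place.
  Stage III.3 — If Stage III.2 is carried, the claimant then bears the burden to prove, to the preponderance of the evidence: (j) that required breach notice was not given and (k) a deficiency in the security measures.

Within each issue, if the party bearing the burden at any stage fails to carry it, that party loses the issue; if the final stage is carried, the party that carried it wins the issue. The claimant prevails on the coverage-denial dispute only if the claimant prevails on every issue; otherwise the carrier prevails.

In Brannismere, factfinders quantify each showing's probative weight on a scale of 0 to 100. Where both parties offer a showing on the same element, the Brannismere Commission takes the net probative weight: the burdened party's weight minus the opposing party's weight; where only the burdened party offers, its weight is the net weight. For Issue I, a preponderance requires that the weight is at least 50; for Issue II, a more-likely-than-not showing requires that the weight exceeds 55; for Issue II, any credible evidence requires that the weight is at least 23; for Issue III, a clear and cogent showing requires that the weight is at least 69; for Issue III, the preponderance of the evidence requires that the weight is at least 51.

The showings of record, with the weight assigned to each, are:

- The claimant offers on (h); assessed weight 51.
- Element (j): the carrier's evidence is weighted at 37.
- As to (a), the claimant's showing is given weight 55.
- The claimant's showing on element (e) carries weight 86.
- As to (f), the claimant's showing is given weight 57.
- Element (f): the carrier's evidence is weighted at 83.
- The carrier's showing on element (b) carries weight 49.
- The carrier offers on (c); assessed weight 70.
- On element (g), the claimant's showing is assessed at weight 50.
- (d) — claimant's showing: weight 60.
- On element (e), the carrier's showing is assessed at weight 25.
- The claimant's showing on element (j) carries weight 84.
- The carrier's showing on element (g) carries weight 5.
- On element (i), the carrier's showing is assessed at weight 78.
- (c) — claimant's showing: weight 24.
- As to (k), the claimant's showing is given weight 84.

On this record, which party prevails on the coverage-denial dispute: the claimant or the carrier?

carrier

— Issue I —
At Stage I.1 the claimant must meet a preponderance (weight is at least 50): on (a) the weight is 55, which does reach 50, so (a) meets the standard.
  All elements met. The burden passes to the carrier.
At Stage I.2 the carrier must meet a preponderance (weight is at least 50): on (b) the weight is 49, < 50, so (b) does not meet the standard; on (c) the weight is 70 less the opposing 24 gives net 46, < 50, so (c) does not meet the standard.
  Not every element is met, so the carrier fails to carry Stage I.2.
The analysis ends at Stage I.2; the claimant prevails on this issue.
— Issue II —
At Stage II.1 the claimant must meet a more-likely-than-not showing (weight exceeds 55): on (d) the weight is 60, > 55, so (d) meets the standard; on (e) the weight is 86 less the opposing 25 gives net 61, which does exceed 55, so (e) meets the standard.
  Stage II.1 is satisfied; the onus moves to the carrier.
At Stage II.2 the carrier must meet any credible evidence (weight is at least 23): on (f) the weight is 83 less the opposing 57 gives net 26, ≥ 23, so (f) meets the standard.
  The carrier carries the last stage.
All stages carried — the carrier prevails on this issue.
— Issue III —
At Stage III.1 the claimant must meet the preponderance of the evidence (weight is at least 51): on (g) the weight is 50 less the opposing 5 gives net 45, which does not reach 51, so (g) does not meet the standard; on (h) the weight is 51, which does reach 51, so (h) meets the standard.
  Not every element is met, so the claimant fails to carry Stage III.1.
The carrier prevails on this issue.
Per-issue: Issue I → claimant; Issue II → carrier; Issue III → carrier. The claimant must prevail on every issue; overall, the carrier prevails.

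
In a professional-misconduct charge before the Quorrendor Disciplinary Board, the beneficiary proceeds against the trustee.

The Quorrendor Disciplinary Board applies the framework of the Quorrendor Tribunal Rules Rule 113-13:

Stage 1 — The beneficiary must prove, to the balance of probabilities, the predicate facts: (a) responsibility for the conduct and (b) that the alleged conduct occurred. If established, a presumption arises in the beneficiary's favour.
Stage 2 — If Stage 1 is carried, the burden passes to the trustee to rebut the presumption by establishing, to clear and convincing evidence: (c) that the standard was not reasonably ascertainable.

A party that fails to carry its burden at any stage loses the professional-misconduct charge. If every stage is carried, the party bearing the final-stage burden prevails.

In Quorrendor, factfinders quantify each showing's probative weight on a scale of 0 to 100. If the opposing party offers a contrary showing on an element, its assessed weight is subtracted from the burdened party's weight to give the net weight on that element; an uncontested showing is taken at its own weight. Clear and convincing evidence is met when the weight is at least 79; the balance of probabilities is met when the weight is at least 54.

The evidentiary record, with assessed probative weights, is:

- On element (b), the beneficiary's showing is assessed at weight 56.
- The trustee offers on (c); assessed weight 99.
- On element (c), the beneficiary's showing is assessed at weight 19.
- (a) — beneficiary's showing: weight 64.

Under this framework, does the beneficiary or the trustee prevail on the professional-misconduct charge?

trustee

Stage 1 — burden on beneficiary; standard: the balance of probabilities (weight is at least 54).
    (a): 64 ≥ 54 [met]
    (b): 56 ≥ 54 [met]
  Stage 1 carried; the burden shifts to the trustee.
Stage 2 — burden on trustee; standard: clear and convincing evidence (weight is at least 79).
    (c): 99 − 19 = 80 ≥ 79 [met]
  All elements met at the final stage.
Every stage carried; the trustee prevails.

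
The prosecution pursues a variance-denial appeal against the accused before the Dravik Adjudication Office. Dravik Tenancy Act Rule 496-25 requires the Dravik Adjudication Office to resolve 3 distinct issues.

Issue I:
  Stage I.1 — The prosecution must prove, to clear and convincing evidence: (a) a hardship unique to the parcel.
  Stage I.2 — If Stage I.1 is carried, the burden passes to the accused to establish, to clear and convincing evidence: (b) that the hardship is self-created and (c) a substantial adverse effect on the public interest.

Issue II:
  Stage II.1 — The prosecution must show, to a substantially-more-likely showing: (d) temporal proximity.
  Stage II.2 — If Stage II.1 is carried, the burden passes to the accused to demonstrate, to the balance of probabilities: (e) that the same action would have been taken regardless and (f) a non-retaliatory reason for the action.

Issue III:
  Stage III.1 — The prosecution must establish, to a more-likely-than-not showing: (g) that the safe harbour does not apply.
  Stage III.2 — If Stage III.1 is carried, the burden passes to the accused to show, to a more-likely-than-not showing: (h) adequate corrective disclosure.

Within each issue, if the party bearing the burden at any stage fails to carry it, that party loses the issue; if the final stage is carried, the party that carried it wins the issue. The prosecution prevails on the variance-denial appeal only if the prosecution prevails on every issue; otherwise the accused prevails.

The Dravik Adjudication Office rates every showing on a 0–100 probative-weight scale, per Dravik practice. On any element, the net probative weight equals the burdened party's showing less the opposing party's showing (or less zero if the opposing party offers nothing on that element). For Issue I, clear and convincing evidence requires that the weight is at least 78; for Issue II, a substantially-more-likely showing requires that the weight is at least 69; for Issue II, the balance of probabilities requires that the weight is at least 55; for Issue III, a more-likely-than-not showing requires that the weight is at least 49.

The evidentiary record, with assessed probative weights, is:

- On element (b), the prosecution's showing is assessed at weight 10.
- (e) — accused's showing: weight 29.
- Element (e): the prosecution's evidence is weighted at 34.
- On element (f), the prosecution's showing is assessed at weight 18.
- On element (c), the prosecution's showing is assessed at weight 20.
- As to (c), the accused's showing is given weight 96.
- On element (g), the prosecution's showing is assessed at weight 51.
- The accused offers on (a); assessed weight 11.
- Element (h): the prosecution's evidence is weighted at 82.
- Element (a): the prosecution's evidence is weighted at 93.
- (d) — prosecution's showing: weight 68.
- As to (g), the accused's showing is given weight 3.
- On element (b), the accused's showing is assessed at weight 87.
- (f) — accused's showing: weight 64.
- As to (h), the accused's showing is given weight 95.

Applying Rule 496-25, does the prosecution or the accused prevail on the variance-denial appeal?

— Issue I —
At Stage I.1 the prosecution must meet clear and convincing evidence (weight is at least 78): on (a) the weight is 93 less the opposing 11 gives net 82, which does reach 78, so (a) meets the standard.
  All elements met. The burden passes to the accused.
At Stage I.2 the accused must meet clear and convincing evidence (weight is at least 78): on (b) the weight is 87 less the opposing 10 gives net 77, which does not reach 78, so (b) does not meet the standard; on (c) the weight is 96 less the opposing 20 gives net 76, which does not reach 78, so (c) does not meet the standard.
  The accused does not carry Stage I.2.
The analysis ends at Stage I.2; the prosecution prevails on this issue.
— Issue II —
Stage II.1 (prosecution, a substantially-more-likely showing, weight is at least 69): (d) 68 < 69 — fails.
  Not every element is met, so the prosecution fails to carry Stage II.1.
So the accused prevails on this issue.
— Issue III —
Stage III.1 — burden on prosecution; standard: a more-likely-than-not showing (weight is at least 49).
    (g): 51 − 3 = 48 < 49 [not met]
  The prosecution does not carry Stage III.1.
The accused prevails on this issue.
Per-issue: Issue I → prosecution; Issue II → accused; Issue III → accused. The prosecution must prevail on every issue; overall, the accused prevails.

accused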